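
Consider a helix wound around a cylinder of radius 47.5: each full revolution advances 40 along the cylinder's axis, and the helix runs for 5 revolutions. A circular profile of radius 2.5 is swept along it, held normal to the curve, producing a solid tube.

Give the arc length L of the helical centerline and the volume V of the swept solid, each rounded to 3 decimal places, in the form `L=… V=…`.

2πR = 2π·47.5 = 298.451302
per-turn = √(298.451302² + 40²) = √(89073.1797 + 1600) = √90673.1797 = 301.119876
L = 5 × 301.119876 = 1505.599380
V = π·2.5² × L = 19.634954 × 1505.599380 = 29562.374696

L=1505.599 V=29562.375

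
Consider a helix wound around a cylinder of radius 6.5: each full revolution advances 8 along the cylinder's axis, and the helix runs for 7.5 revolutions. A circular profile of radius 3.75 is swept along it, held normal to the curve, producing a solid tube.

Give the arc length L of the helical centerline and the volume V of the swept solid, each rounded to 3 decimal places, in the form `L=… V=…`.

L=312.126 V=13789.325

2πR = 2π·6.5 = 40.840704
per-turn = √(40.840704² + 8²) = √(1667.9631 + 64) = √1731.9631 = 41.616861
L = 7.5 × 41.616861 = 312.126460
V = π·3.75² × L = 44.178647 × 312.126460 = 13789.324586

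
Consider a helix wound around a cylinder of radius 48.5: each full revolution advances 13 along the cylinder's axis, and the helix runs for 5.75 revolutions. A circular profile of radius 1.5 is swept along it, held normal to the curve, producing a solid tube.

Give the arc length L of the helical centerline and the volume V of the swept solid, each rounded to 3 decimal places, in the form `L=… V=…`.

L=1753.817 V=12397.002

2πR = 2π·48.5 = 304.734487
per-turn = √(304.734487² + 13²) = √(92863.1078 + 169) = √93032.1078 = 305.011652
L = 5.75 × 305.011652 = 1753.816999
V = π·1.5² × L = 7.068583 × 1753.816999 = 12397.001846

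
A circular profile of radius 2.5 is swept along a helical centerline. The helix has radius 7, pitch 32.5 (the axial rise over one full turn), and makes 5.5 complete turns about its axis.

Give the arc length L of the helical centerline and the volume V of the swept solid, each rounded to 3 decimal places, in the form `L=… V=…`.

L=300.780 V=5905.796

2πR = 2π·7 = 43.982297
per-turn = √(43.982297² + 32.5²) = √(1934.4425 + 1056.25) = √2990.6925 = 54.687224
L = 5.5 × 54.687224 = 300.779732
V = π·2.5² × L = 19.634954 × 300.779732 = 5905.796221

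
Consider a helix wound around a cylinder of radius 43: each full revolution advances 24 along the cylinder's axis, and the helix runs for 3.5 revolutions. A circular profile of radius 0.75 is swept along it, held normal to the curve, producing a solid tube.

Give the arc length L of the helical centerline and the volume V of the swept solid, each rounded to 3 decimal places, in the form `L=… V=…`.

L=949.343 V=1677.627

2πR = 2π·43 = 270.176968
per-turn = √(270.176968² + 24²) = √(72995.5942 + 576) = √73571.5942 = 271.240842
L = 3.5 × 271.240842 = 949.342946
V = π·0.75² × L = 1.767146 × 949.342946 = 1677.627463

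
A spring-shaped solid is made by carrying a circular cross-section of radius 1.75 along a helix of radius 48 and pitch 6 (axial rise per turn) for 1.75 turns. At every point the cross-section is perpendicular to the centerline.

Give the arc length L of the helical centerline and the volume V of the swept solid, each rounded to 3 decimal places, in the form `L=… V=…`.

L=527.892 V=5078.916

2πR = 2π·48 = 301.592895
per-turn = √(301.592895² + 6²) = √(90958.2742 + 36) = √90994.2742 = 301.652572
L = 1.75 × 301.652572 = 527.892001
V = π·1.75² × L = 9.621128 × 527.892001 = 5078.916248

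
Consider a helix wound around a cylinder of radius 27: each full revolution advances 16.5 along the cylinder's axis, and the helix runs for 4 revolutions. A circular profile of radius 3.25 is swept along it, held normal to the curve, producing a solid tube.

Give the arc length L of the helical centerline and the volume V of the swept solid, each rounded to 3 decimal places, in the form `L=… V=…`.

2πR = 2π·27 = 169.646003
per-turn = √(169.646003² + 16.5²) = √(28779.7664 + 272.25) = √29052.0164 = 170.446521
L = 4 × 170.446521 = 681.786083
V = π·3.25² × L = 33.183072 × 681.786083 = 22623.756955

L=681.786 V=22623.757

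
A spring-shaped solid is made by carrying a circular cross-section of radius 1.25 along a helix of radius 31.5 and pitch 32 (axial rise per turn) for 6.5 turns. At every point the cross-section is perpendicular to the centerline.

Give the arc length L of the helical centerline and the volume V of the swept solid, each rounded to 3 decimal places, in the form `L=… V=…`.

L=1303.189 V=6397.012

2πR = 2π·31.5 = 197.920337
per-turn = √(197.920337² + 32²) = √(39172.4599 + 1024) = √40196.4599 = 200.490548
L = 6.5 × 200.490548 = 1303.188562
V = π·1.25² × L = 4.908739 × 1303.188562 = 6397.011897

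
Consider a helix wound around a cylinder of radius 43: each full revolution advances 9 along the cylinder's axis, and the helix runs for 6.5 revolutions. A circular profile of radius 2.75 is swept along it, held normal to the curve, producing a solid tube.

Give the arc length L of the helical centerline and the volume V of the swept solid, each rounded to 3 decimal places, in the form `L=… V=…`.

L=1757.124 V=41746.279

2πR = 2π·43 = 270.176968
per-turn = √(270.176968² + 9²) = √(72995.5942 + 81) = √73076.5942 = 270.326828
L = 6.5 × 270.326828 = 1757.124385
V = π·2.75² × L = 23.758294 × 1757.124385 = 41746.278501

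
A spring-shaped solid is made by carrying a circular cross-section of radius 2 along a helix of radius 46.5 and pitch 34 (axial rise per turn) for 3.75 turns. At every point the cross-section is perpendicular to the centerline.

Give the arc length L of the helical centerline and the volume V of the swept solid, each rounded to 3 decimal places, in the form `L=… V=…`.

L=1103.024 V=13861.010

2πR = 2π·46.5 = 292.168117
per-turn = √(292.168117² + 34²) = √(85362.2085 + 1156) = √86518.2085 = 294.139777
L = 3.75 × 294.139777 = 1103.024164
V = π·2² × L = 12.566371 × 1103.024164 = 13861.010442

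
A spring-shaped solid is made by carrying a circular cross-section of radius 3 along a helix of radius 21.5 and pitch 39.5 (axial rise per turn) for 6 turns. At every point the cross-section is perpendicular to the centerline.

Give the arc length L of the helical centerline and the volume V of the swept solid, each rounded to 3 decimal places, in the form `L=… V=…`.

2πR = 2π·21.5 = 135.088484
per-turn = √(135.088484² + 39.5²) = √(18248.8985 + 1560.25) = √19809.1485 = 140.744977
L = 6 × 140.744977 = 844.469862
V = π·3² × L = 28.274334 × 844.469862 = 23876.822824

L=844.470 V=23876.823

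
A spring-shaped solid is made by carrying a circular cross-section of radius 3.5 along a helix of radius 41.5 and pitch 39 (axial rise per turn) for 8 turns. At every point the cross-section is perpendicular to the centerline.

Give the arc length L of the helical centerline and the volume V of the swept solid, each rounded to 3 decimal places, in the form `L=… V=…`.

2πR = 2π·41.5 = 260.752190
per-turn = √(260.752190² + 39²) = √(67991.7047 + 1521) = √69512.7047 = 263.652621
L = 8 × 263.652621 = 2109.220970
V = π·3.5² × L = 38.484510 × 2109.220970 = 81172.335542

L=2109.221 V=81172.336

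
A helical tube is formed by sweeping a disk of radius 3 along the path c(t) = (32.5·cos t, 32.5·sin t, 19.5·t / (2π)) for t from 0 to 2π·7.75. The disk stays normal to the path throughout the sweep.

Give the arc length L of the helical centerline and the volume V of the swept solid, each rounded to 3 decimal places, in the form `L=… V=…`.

L=1589.777 V=44949.875

2πR = 2π·32.5 = 204.203522
per-turn = √(204.203522² + 19.5²) = √(41699.0786 + 380.25) = √42079.3286 = 205.132466
L = 7.75 × 205.132466 = 1589.776611
V = π·3² × L = 28.274334 × 1589.776611 = 44949.874705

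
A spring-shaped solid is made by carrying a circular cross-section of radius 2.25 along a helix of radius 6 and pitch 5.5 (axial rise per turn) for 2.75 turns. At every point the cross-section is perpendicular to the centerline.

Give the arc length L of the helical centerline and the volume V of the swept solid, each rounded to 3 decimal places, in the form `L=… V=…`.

L=104.770 V=1666.296

2πR = 2π·6 = 37.699112
per-turn = √(37.699112² + 5.5²) = √(1421.2230 + 30.25) = √1451.4730 = 38.098203
L = 2.75 × 38.098203 = 104.770057
V = π·2.25² × L = 15.904313 × 104.770057 = 1666.295758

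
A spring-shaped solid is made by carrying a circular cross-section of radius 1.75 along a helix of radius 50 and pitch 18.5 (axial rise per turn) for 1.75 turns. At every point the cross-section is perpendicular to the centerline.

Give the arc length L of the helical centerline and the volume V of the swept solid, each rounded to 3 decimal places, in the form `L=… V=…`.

2πR = 2π·50 = 314.159265
per-turn = √(314.159265² + 18.5²) = √(98696.0440 + 342.25) = √99038.2940 = 314.703502
L = 1.75 × 314.703502 = 550.731128
V = π·1.75² × L = 9.621128 × 550.731128 = 5298.654402

L=550.731 V=5298.654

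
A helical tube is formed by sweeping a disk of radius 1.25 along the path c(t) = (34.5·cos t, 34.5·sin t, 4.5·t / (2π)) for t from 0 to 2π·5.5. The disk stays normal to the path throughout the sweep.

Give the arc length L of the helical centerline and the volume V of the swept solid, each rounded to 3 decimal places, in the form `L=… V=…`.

2πR = 2π·34.5 = 216.769893
per-turn = √(216.769893² + 4.5²) = √(46989.1866 + 20.25) = √47009.4366 = 216.816597
L = 5.5 × 216.816597 = 1192.491281
V = π·1.25² × L = 4.908739 × 1192.491281 = 5853.627888

L=1192.491 V=5853.628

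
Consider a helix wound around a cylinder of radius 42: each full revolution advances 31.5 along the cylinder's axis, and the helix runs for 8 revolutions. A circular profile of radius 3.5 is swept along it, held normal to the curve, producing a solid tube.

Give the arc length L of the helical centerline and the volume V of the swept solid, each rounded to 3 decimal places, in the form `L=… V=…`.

L=2126.137 V=81823.349

2πR = 2π·42 = 263.893783
per-turn = √(263.893783² + 31.5²) = √(69639.9287 + 992.25) = √70632.1787 = 265.767151
L = 8 × 265.767151 = 2126.137210
V = π·3.5² × L = 38.484510 × 2126.137210 = 81823.348716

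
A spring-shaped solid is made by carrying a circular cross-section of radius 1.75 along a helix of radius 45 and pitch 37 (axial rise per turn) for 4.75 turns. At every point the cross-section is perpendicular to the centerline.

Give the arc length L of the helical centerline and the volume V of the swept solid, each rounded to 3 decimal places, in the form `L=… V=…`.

L=1354.481 V=13031.639

2πR = 2π·45 = 282.743339
per-turn = √(282.743339² + 37²) = √(79943.7956 + 1369) = √81312.7956 = 285.153986
L = 4.75 × 285.153986 = 1354.481433
V = π·1.75² × L = 9.621128 × 1354.481433 = 13031.638564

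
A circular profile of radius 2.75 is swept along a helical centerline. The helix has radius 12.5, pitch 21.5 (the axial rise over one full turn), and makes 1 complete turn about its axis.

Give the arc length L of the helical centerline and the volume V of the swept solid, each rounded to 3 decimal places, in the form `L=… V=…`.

2πR = 2π·12.5 = 78.539816
per-turn = √(78.539816² + 21.5²) = √(6168.5028 + 462.25) = √6630.7528 = 81.429434
L = 1 × 81.429434 = 81.429434
V = π·2.75² × L = 23.758294 × 81.429434 = 1934.624474

L=81.429 V=1934.624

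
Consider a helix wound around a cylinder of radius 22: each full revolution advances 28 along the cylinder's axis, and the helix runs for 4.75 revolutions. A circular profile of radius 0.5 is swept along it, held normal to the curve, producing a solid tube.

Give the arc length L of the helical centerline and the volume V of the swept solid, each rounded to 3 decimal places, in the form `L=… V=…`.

2πR = 2π·22 = 138.230077
per-turn = √(138.230077² + 28²) = √(19107.5541 + 784) = √19891.5541 = 141.037421
L = 4.75 × 141.037421 = 669.927750
V = π·0.5² × L = 0.785398 × 669.927750 = 526.160024

L=669.928 V=526.160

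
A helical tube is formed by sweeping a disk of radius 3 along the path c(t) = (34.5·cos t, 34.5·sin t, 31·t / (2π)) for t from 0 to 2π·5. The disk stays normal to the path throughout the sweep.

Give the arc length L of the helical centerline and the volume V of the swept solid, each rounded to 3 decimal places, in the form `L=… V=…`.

L=1094.877 V=30956.905

2πR = 2π·34.5 = 216.769893
per-turn = √(216.769893² + 31²) = √(46989.1866 + 961) = √47950.1866 = 218.975310
L = 5 × 218.975310 = 1094.876552
V = π·3² × L = 28.274334 × 1094.876552 = 30956.905188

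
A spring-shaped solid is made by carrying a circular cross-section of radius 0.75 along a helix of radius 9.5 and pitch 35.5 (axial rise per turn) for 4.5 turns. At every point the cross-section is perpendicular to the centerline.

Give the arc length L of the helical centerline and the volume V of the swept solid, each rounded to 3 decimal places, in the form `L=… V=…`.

2πR = 2π·9.5 = 59.690260
per-turn = √(59.690260² + 35.5²) = √(3562.9272 + 1260.25) = √4823.1772 = 69.449098
L = 4.5 × 69.449098 = 312.520940
V = π·0.75² × L = 1.767146 × 312.520940 = 552.270088

L=312.521 V=552.270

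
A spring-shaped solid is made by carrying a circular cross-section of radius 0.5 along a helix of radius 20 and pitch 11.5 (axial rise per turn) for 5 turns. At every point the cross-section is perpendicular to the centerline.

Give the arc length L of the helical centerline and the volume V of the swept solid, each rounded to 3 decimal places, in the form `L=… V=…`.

2πR = 2π·20 = 125.663706
per-turn = √(125.663706² + 11.5²) = √(15791.3670 + 132.25) = √15923.6170 = 126.188815
L = 5 × 126.188815 = 630.944075
V = π·0.5² × L = 0.785398 × 630.944075 = 495.542318

L=630.944 V=495.542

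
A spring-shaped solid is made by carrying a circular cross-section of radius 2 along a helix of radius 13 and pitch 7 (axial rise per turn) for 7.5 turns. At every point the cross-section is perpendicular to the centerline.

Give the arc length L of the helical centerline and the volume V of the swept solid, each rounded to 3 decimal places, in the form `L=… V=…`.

L=614.856 V=7726.509

2πR = 2π·13 = 81.681409
per-turn = √(81.681409² + 7²) = √(6671.8526 + 49) = √6720.8526 = 81.980806
L = 7.5 × 81.980806 = 614.856046
V = π·2² × L = 12.566371 × 614.856046 = 7726.508949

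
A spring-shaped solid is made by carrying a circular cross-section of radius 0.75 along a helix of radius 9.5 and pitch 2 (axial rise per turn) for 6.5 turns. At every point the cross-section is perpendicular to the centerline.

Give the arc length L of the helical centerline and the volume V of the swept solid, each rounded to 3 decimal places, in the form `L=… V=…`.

L=388.204 V=686.014

2πR = 2π·9.5 = 59.690260
per-turn = √(59.690260² + 2²) = √(3562.9272 + 4) = √3566.9272 = 59.723757
L = 6.5 × 59.723757 = 388.204423
V = π·0.75² × L = 1.767146 × 388.204423 = 686.013841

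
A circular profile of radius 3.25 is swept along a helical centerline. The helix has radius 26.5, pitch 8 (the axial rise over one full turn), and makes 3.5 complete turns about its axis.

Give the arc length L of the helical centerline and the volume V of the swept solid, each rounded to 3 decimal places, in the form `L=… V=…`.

L=583.438 V=19360.256

2πR = 2π·26.5 = 166.504411
per-turn = √(166.504411² + 8²) = √(27723.7188 + 64) = √27787.7188 = 166.696487
L = 3.5 × 166.696487 = 583.437704
V = π·3.25² × L = 33.183072 × 583.437704 = 19360.255586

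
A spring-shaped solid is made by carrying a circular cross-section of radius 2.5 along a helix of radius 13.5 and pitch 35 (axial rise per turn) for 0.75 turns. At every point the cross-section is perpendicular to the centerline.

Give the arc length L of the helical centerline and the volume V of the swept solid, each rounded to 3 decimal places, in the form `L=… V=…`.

2πR = 2π·13.5 = 84.823002
per-turn = √(84.823002² + 35²) = √(7194.9416 + 1225) = √8419.9416 = 91.760240
L = 0.75 × 91.760240 = 68.820180
V = π·2.5² × L = 19.634954 × 68.820180 = 1351.281071

L=68.820 V=1351.281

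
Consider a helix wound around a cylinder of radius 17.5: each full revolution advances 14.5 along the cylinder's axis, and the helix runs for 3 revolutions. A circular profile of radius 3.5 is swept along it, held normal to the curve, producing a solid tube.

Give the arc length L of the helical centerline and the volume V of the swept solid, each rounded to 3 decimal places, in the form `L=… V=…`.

L=332.723 V=12804.684

2πR = 2π·17.5 = 109.955743
per-turn = √(109.955743² + 14.5²) = √(12090.2654 + 210.25) = √12300.5154 = 110.907689
L = 3 × 110.907689 = 332.723066
V = π·3.5² × L = 38.484510 × 332.723066 = 12804.684156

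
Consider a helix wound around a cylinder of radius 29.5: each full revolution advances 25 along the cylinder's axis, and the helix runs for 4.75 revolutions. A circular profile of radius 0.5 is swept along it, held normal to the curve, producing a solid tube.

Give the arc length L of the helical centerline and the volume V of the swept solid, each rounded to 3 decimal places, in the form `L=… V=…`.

L=888.404 V=697.751

2πR = 2π·29.5 = 185.353967
per-turn = √(185.353967² + 25²) = √(34356.0929 + 625) = √34981.0929 = 187.032331
L = 4.75 × 187.032331 = 888.403573
V = π·0.5² × L = 0.785398 × 888.403573 = 697.750535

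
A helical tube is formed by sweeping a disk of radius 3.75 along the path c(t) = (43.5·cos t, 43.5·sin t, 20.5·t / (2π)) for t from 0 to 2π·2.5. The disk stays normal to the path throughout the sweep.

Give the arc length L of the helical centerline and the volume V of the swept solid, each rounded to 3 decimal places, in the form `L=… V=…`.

2πR = 2π·43.5 = 273.318561
per-turn = √(273.318561² + 20.5²) = √(74703.0357 + 420.25) = √75123.2857 = 274.086274
L = 2.5 × 274.086274 = 685.215686
V = π·3.75² × L = 44.178647 × 685.215686 = 30271.901678

L=685.216 V=30271.902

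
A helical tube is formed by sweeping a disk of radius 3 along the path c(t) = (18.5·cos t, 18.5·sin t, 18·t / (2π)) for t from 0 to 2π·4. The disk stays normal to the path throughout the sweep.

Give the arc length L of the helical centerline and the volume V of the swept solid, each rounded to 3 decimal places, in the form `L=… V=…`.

L=470.497 V=13303.001

2πR = 2π·18.5 = 116.238928
per-turn = √(116.238928² + 18²) = √(13511.4884 + 324) = √13835.4884 = 117.624353
L = 4 × 117.624353 = 470.497412
V = π·3² × L = 28.274334 × 470.497412 = 13303.000921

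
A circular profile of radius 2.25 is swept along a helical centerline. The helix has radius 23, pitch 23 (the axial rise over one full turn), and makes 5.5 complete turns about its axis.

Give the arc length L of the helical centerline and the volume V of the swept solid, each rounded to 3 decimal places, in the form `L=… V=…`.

L=804.827 V=12800.213

2πR = 2π·23 = 144.513262
per-turn = √(144.513262² + 23²) = √(20884.0829 + 529) = √21413.0829 = 146.332098
L = 5.5 × 146.332098 = 804.826539
V = π·2.25² × L = 15.904313 × 804.826539 = 12800.213035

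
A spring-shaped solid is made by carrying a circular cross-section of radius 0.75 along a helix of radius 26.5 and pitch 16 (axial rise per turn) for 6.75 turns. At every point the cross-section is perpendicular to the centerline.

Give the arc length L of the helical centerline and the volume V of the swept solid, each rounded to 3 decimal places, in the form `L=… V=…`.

L=1129.082 V=1995.252

2πR = 2π·26.5 = 166.504411
per-turn = √(166.504411² + 16²) = √(27723.7188 + 256) = √27979.7188 = 167.271393
L = 6.75 × 167.271393 = 1129.081900
V = π·0.75² × L = 1.767146 × 1129.081900 = 1995.252413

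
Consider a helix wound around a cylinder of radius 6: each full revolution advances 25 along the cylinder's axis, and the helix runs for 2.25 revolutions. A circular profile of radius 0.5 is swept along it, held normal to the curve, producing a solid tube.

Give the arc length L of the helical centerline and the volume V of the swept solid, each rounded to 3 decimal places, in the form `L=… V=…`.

2πR = 2π·6 = 37.699112
per-turn = √(37.699112² + 25²) = √(1421.2230 + 625) = √2046.2230 = 45.235197
L = 2.25 × 45.235197 = 101.779193
V = π·0.5² × L = 0.785398 × 101.779193 = 79.937191

L=101.779 V=79.937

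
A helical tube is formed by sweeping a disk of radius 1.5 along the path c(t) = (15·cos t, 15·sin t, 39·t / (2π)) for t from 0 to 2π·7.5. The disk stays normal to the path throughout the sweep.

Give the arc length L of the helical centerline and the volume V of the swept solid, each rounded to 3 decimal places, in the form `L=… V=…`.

L=764.987 V=5407.374

2πR = 2π·15 = 94.247780
per-turn = √(94.247780² + 39²) = √(8882.6440 + 1521) = √10403.6440 = 101.998255
L = 7.5 × 101.998255 = 764.986910
V = π·1.5² × L = 7.068583 × 764.986910 = 5407.373829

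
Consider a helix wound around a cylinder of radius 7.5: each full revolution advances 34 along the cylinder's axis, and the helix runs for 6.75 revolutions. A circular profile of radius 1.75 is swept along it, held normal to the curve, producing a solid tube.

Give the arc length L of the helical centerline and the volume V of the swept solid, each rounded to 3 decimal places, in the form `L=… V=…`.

L=392.236 V=3773.753

2πR = 2π·7.5 = 47.123890
per-turn = √(47.123890² + 34²) = √(2220.6610 + 1156) = √3376.6610 = 58.109044
L = 6.75 × 58.109044 = 392.236047
V = π·1.75² × L = 9.621128 × 392.236047 = 3773.753016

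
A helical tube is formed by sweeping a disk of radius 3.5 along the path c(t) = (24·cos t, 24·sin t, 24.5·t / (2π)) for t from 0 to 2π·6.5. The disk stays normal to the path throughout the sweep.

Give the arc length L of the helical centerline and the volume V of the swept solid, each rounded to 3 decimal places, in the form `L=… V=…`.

2πR = 2π·24 = 150.796447
per-turn = √(150.796447² + 24.5²) = √(22739.5685 + 600.25) = √23339.8185 = 152.773750
L = 6.5 × 152.773750 = 993.029372
V = π·3.5² × L = 38.484510 × 993.029372 = 38216.248797

L=993.029 V=38216.249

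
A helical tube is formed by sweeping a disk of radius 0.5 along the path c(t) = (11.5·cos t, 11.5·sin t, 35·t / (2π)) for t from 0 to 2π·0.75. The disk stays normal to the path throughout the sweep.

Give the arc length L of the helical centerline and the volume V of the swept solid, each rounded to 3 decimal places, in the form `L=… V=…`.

2πR = 2π·11.5 = 72.256631
per-turn = √(72.256631² + 35²) = √(5221.0207 + 1225) = √6446.0207 = 80.287114
L = 0.75 × 80.287114 = 60.215336
V = π·0.5² × L = 0.785398 × 60.215336 = 47.293014

L=60.215 V=47.293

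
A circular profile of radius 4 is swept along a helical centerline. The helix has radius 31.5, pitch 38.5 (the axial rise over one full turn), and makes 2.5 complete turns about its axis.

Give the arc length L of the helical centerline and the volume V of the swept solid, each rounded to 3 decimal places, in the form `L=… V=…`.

2πR = 2π·31.5 = 197.920337
per-turn = √(197.920337² + 38.5²) = √(39172.4599 + 1482.25) = √40654.7099 = 201.630131
L = 2.5 × 201.630131 = 504.075328
V = π·4² × L = 50.265482 × 504.075328 = 25337.589576

L=504.075 V=25337.590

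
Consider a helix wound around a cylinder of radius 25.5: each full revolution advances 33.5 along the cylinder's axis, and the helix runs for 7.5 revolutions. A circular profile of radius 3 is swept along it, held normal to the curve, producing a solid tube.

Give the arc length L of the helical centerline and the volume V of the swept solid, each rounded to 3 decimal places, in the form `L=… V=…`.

2πR = 2π·25.5 = 160.221225
per-turn = √(160.221225² + 33.5²) = √(25670.8410 + 1122.25) = √26793.0910 = 163.685953
L = 7.5 × 163.685953 = 1227.644644
V = π·3² × L = 28.274334 × 1227.644644 = 34710.834547

L=1227.645 V=34710.835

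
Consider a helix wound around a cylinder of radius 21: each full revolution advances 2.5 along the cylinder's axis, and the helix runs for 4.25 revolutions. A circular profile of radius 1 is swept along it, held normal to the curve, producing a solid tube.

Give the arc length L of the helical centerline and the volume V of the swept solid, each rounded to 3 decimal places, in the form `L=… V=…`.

2πR = 2π·21 = 131.946891
per-turn = √(131.946891² + 2.5²) = √(17409.9822 + 6.25) = √17416.2322 = 131.970573
L = 4.25 × 131.970573 = 560.874936
V = π·1² × L = 3.141593 × 560.874936 = 1762.040577

L=560.875 V=1762.041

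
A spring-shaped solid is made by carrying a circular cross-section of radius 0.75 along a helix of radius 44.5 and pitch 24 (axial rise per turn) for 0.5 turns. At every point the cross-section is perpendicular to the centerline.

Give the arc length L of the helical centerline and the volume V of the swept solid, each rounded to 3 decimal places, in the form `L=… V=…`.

L=140.315 V=247.957

2πR = 2π·44.5 = 279.601746
per-turn = √(279.601746² + 24²) = √(78177.1365 + 576) = √78753.1365 = 280.629892
L = 0.5 × 280.629892 = 140.314946
V = π·0.75² × L = 1.767146 × 140.314946 = 247.956977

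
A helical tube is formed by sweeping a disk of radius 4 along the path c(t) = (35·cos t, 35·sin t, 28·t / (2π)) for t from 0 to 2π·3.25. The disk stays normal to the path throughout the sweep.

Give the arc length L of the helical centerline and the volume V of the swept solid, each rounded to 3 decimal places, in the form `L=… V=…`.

L=720.482 V=36215.389

2πR = 2π·35 = 219.911486
per-turn = √(219.911486² + 28²) = √(48361.0616 + 784) = √49145.0616 = 221.686855
L = 3.25 × 221.686855 = 720.482278
V = π·4² × L = 50.265482 × 720.482278 = 36215.389301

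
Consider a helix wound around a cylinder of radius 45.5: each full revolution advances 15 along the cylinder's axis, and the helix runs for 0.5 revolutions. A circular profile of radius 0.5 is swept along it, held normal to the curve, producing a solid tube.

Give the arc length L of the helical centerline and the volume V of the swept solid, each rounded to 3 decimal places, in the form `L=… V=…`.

2πR = 2π·45.5 = 285.884931
per-turn = √(285.884931² + 15²) = √(81730.1940 + 225) = √81955.1940 = 286.278176
L = 0.5 × 286.278176 = 143.139088
V = π·0.5² × L = 0.785398 × 143.139088 = 112.421177

L=143.139 V=112.421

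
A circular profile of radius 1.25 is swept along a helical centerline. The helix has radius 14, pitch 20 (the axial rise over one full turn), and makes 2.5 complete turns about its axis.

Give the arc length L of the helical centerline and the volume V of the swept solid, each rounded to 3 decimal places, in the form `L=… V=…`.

L=225.524 V=1107.038

2πR = 2π·14 = 87.964594
per-turn = √(87.964594² + 20²) = √(7737.7699 + 400) = √8137.7699 = 90.209588
L = 2.5 × 90.209588 = 225.523971
V = π·1.25² × L = 4.908739 × 225.523971 = 1107.038205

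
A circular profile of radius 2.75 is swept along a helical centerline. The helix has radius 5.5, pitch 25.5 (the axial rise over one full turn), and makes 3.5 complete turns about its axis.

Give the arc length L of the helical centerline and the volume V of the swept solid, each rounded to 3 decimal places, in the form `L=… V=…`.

L=150.316 V=3571.243

2πR = 2π·5.5 = 34.557519
per-turn = √(34.557519² + 25.5²) = √(1194.2221 + 650.25) = √1844.4721 = 42.947318
L = 3.5 × 42.947318 = 150.315613
V = π·2.75² × L = 23.758294 × 150.315613 = 3571.242602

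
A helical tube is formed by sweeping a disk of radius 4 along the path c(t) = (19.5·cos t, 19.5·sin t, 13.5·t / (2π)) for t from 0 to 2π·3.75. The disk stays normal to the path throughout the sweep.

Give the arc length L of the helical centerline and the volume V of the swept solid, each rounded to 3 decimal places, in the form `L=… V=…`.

L=462.239 V=23234.644

2πR = 2π·19.5 = 122.522113
per-turn = √(122.522113² + 13.5²) = √(15011.6683 + 182.25) = √15193.9183 = 123.263613
L = 3.75 × 123.263613 = 462.238549
V = π·4² × L = 50.265482 × 462.238549 = 23234.643667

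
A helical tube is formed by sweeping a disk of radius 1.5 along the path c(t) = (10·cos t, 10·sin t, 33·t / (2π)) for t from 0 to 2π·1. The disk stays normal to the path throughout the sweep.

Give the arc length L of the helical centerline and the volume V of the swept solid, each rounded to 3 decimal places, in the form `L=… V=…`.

L=70.971 V=501.662

2πR = 2π·10 = 62.831853
per-turn = √(62.831853² + 33²) = √(3947.8418 + 1089) = √5036.8418 = 70.970711
L = 1 × 70.970711 = 70.970711
V = π·1.5² × L = 7.068583 × 70.970711 = 501.662392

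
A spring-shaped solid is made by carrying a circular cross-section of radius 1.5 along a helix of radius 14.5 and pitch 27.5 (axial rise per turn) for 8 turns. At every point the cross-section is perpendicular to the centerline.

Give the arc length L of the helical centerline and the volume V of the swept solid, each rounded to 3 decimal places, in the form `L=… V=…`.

L=761.329 V=5381.516

2πR = 2π·14.5 = 91.106187
per-turn = √(91.106187² + 27.5²) = √(8300.3373 + 756.25) = √9056.5873 = 95.166104
L = 8 × 95.166104 = 761.328830
V = π·1.5² × L = 7.068583 × 761.328830 = 5381.516383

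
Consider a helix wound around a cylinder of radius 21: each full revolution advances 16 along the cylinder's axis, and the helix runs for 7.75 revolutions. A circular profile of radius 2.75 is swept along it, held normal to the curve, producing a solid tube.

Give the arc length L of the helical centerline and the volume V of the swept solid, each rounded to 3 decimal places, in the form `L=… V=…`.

L=1030.079 V=24472.924

2πR = 2π·21 = 131.946891
per-turn = √(131.946891² + 16²) = √(17409.9822 + 256) = √17665.9822 = 132.913439
L = 7.75 × 132.913439 = 1030.079149
V = π·2.75² × L = 23.758294 × 1030.079149 = 24472.923727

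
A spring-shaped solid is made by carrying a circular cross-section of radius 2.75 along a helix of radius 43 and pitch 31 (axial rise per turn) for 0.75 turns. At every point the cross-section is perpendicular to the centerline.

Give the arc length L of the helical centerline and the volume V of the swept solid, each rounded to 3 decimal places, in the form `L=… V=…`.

L=203.962 V=4845.794

2πR = 2π·43 = 270.176968
per-turn = √(270.176968² + 31²) = √(72995.5942 + 961) = √73956.5942 = 271.949617
L = 0.75 × 271.949617 = 203.962213
V = π·2.75² × L = 23.758294 × 203.962213 = 4845.794305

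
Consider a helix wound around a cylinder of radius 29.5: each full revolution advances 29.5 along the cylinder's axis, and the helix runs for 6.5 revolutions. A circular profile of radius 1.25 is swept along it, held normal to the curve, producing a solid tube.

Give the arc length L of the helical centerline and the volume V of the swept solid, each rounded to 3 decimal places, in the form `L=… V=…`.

L=1219.964 V=5988.486

2πR = 2π·29.5 = 185.353967
per-turn = √(185.353967² + 29.5²) = √(34356.0929 + 870.25) = √35226.3429 = 187.686821
L = 6.5 × 187.686821 = 1219.964339
V = π·1.25² × L = 4.908739 × 1219.964339 = 5988.485945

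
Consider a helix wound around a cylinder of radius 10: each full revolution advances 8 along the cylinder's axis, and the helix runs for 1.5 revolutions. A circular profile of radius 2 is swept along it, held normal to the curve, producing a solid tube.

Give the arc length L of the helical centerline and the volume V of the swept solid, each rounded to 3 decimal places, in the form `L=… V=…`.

L=95.009 V=1193.914

2πR = 2π·10 = 62.831853
per-turn = √(62.831853² + 8²) = √(3947.8418 + 64) = √4011.8418 = 63.339101
L = 1.5 × 63.339101 = 95.008652
V = π·2² × L = 12.566371 × 95.008652 = 1193.913933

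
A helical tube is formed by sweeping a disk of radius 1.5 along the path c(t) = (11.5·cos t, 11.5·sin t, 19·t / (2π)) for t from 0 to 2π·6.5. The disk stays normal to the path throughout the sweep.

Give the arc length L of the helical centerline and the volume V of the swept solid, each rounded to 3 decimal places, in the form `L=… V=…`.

L=485.634 V=3432.744

2πR = 2π·11.5 = 72.256631
per-turn = √(72.256631² + 19²) = √(5221.0207 + 361) = √5582.0207 = 74.712922
L = 6.5 × 74.712922 = 485.633994
V = π·1.5² × L = 7.068583 × 485.633994 = 3432.744420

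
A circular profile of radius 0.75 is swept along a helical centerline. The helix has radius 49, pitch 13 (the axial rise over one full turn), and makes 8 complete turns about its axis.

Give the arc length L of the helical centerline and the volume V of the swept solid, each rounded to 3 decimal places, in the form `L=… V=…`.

L=2465.203 V=4356.374

2πR = 2π·49 = 307.876080
per-turn = √(307.876080² + 13²) = √(94787.6807 + 169) = √94956.6807 = 308.150419
L = 8 × 308.150419 = 2465.203351
V = π·0.75² × L = 1.767146 × 2465.203351 = 4356.373915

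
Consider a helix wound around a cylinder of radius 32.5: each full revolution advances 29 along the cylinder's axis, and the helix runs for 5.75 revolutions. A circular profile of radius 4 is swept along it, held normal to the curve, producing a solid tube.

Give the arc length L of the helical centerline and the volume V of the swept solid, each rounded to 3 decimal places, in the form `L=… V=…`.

L=1185.952 V=59612.433

2πR = 2π·32.5 = 204.203522
per-turn = √(204.203522² + 29²) = √(41699.0786 + 841) = √42540.0786 = 206.252463
L = 5.75 × 206.252463 = 1185.951664
V = π·4² × L = 50.265482 × 1185.951664 = 59612.432545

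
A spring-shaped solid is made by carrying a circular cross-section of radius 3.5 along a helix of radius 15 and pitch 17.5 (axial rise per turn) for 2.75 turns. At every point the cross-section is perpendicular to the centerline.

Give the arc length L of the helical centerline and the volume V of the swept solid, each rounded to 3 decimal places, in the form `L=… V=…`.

2πR = 2π·15 = 94.247780
per-turn = √(94.247780² + 17.5²) = √(8882.6440 + 306.25) = √9188.8940 = 95.858719
L = 2.75 × 95.858719 = 263.611477
V = π·3.5² × L = 38.484510 × 263.611477 = 10144.958508

L=263.611 V=10144.959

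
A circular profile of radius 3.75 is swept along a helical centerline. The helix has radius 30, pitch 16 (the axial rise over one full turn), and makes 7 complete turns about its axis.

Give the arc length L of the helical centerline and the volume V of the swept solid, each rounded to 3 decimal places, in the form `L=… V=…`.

2πR = 2π·30 = 188.495559
per-turn = √(188.495559² + 16²) = √(35530.5758 + 256) = √35786.5758 = 189.173402
L = 7 × 189.173402 = 1324.213811
V = π·3.75² × L = 44.178647 × 1324.213811 = 58501.974085

L=1324.214 V=58501.974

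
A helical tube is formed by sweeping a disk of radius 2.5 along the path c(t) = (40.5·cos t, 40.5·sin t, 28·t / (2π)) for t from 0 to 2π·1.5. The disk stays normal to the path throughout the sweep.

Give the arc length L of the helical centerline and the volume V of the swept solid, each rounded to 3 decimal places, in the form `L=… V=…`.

L=384.007 V=7539.965

2πR = 2π·40.5 = 254.469005
per-turn = √(254.469005² + 28²) = √(64754.4745 + 784) = √65538.4745 = 256.004833
L = 1.5 × 256.004833 = 384.007249
V = π·2.5² × L = 19.634954 × 384.007249 = 7539.964710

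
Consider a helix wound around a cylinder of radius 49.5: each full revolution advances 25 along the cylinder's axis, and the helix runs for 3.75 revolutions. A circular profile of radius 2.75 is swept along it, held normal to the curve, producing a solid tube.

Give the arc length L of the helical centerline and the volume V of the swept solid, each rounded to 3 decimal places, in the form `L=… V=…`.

L=1170.078 V=27799.060

2πR = 2π·49.5 = 311.017673
per-turn = √(311.017673² + 25²) = √(96731.9927 + 625) = √97356.9927 = 312.020821
L = 3.75 × 312.020821 = 1170.078079
V = π·2.75² × L = 23.758294 × 1170.078079 = 27799.059516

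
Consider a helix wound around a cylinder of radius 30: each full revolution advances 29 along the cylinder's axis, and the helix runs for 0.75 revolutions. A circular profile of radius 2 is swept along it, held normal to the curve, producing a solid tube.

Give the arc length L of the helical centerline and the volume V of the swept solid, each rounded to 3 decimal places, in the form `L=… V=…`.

2πR = 2π·30 = 188.495559
per-turn = √(188.495559² + 29²) = √(35530.5758 + 841) = √36371.5758 = 190.713334
L = 0.75 × 190.713334 = 143.035001
V = π·2² × L = 12.566371 × 143.035001 = 1797.430829

L=143.035 V=1797.431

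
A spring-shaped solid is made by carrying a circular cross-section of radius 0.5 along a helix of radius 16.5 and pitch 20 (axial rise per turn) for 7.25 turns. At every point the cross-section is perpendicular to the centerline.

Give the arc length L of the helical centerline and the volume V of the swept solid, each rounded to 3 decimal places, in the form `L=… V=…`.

L=765.485 V=601.210

2πR = 2π·16.5 = 103.672558
per-turn = √(103.672558² + 20²) = √(10747.9992 + 400) = √11147.9992 = 105.584086
L = 7.25 × 105.584086 = 765.484623
V = π·0.5² × L = 0.785398 × 765.484623 = 601.210217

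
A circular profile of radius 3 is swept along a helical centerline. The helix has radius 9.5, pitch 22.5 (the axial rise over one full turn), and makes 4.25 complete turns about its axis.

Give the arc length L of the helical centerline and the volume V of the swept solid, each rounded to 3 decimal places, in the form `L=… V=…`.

2πR = 2π·9.5 = 59.690260
per-turn = √(59.690260² + 22.5²) = √(3562.9272 + 506.25) = √4069.1772 = 63.790103
L = 4.25 × 63.790103 = 271.107936
V = π·3² × L = 28.274334 × 271.107936 = 7665.396301

L=271.108 V=7665.396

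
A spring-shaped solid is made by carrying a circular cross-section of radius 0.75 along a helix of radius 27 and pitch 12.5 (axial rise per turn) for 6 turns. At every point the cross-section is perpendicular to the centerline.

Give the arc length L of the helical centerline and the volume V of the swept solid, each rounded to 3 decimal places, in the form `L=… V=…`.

2πR = 2π·27 = 169.646003
per-turn = √(169.646003² + 12.5²) = √(28779.7664 + 156.25) = √28936.0164 = 170.105898
L = 6 × 170.105898 = 1020.635386
V = π·0.75² × L = 1.767146 × 1020.635386 = 1803.611605

L=1020.635 V=1803.612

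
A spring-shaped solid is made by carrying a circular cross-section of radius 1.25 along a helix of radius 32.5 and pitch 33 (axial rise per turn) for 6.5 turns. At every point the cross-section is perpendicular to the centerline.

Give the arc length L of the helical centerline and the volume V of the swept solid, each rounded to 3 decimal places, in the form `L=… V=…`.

2πR = 2π·32.5 = 204.203522
per-turn = √(204.203522² + 33²) = √(41699.0786 + 1089) = √42788.0786 = 206.852795
L = 6.5 × 206.852795 = 1344.543164
V = π·1.25² × L = 4.908739 × 1344.543164 = 6600.010824

L=1344.543 V=6600.011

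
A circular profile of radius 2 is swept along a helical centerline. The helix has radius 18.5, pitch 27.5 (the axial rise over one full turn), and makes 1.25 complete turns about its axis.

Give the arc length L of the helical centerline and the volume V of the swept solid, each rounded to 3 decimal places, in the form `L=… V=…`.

L=149.310 V=1876.279

2πR = 2π·18.5 = 116.238928
per-turn = √(116.238928² + 27.5²) = √(13511.4884 + 756.25) = √14267.7384 = 119.447639
L = 1.25 × 119.447639 = 149.309549
V = π·2² × L = 12.566371 × 149.309549 = 1876.279123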